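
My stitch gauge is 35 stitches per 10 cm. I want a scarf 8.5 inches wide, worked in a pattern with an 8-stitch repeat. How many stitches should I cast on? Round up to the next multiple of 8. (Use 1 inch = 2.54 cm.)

80 stitches.

8.5 in = 8.5 × 2.54 = 21.59 cm.
35 / 10 = 3.5 sts/cm.
21.59 × 3.5 = 75.56 sts.
→ 80.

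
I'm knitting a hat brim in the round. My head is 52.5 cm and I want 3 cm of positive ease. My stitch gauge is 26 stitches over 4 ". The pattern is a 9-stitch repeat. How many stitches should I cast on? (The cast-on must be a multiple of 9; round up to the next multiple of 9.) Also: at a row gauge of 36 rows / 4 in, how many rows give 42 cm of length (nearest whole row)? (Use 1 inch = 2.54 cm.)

Cast on 144 stitches; work 149 rows.

Finished = 52.5 + 3 = 55.5 cm.
55.5 cm × 1/2.54 = 21.85 inches.
26/4 = 6.5 sts per in; 21.85 × 6.5 = 142.03 sts.
Next multiple of 9 → 144.
42 cm = 16.54 inches; × 9 = 148.82 → 149 rows.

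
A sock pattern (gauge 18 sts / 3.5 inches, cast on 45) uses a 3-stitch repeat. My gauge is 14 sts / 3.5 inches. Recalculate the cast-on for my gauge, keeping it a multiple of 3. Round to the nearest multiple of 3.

36 stitches.

45 × 14 / 18 = 35.00.
Nearest multiple of 3: 36.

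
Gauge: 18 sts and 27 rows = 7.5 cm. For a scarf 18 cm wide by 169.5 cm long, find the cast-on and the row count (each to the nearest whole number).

Stitch gauge = 18/7.5 = 2.4 sts/cm; 18 × 2.4 = 43.20 → 43 sts.
Row gauge = 27/7.5 = 3.6 rows/cm; 169.5 × 3.6 = 610.20 → 610 rows.

Cast on 43 stitches and work 610 rows.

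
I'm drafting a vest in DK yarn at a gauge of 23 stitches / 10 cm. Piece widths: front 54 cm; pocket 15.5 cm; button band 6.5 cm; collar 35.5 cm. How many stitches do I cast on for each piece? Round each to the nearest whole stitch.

Rate = 23/10 = 2.3 sts per cm.
front: 54 × 2.3 = 124.20 → 124.
pocket: 15.5 × 2.3 = 35.65 → 36.
button band: 6.5 × 2.3 = 14.95 → 15.
collar: 35.5 × 2.3 = 81.65 → 82.

front 124; pocket 36; button band 15; collar 82.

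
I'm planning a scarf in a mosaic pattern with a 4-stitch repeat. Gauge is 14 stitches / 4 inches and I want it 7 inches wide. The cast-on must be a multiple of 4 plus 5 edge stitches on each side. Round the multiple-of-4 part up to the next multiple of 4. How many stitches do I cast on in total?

14 / 4 = 3.5 sts per inch.
7 × 3.5 = 24.50 sts.
Less 10 edge sts → 14.50 for the repeat.
Next multiple of 4: 16.
Add back 10 edge sts → 26.

26 stitches.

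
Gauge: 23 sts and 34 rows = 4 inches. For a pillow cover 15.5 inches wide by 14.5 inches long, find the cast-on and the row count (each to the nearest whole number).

Stitch gauge = 23/4 = 5.75 sts/in; 15.5 × 5.75 = 89.12 → 89 sts.
Row gauge = 34/4 = 8.5 rows/in; 14.5 × 8.5 = 123.25 → 123 rows.

Cast on 89 stitches and work 123 rows.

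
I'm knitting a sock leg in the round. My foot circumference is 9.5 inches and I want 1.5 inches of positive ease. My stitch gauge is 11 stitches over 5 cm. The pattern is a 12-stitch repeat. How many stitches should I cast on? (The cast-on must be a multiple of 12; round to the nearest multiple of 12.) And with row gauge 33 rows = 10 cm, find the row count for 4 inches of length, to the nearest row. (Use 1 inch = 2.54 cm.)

Cast on 60 stitches; work 34 rows.

Finished = 9.5 + 1.5 = 11 inches.
11 inches × 2.54 = 27.94 cm.
11/5 = 2.2 sts per cm; 27.94 × 2.2 = 61.47 sts.
Nearest multiple of 12 → 60.
4 inches = 10.16 cm; × 3.3 = 33.53 → 34 rows.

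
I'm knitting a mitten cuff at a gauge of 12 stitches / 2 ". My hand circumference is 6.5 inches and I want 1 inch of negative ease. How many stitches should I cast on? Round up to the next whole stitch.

Cast on 33 stitches.

Finished = 6.5 − 1 = 5.5 in.
12 / 2 = 6 sts per inch.
5.50 × 6 = 33.00 sts.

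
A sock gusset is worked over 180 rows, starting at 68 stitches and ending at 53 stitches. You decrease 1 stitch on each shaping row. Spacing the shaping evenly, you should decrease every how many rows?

Decrease every 12th row.

Stitches to remove: |53 − 68| = 15.
Shaping rows needed: 15 / 1 = 15.
180 rows / 15 = every 12 rows.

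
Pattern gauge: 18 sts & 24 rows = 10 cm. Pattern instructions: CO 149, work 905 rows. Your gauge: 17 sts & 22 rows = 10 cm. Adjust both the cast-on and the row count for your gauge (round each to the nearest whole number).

Stitches: 149 × 17/18 = 140.72 → 141.
Rows: 905 × 22/24 = 829.58 → 830.

Cast on 141 stitches; work 830 rows.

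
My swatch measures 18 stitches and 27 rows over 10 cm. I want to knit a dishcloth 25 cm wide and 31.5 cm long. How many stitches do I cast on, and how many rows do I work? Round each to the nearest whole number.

Cast on 45 stitches and work 85 rows.

Stitch gauge = 18/10 = 1.8 sts/cm; 25 × 1.8 = 45.00 → 45 sts.
Row gauge = 27/10 = 2.7 rows/cm; 31.5 × 2.7 = 85.05 → 85 rows.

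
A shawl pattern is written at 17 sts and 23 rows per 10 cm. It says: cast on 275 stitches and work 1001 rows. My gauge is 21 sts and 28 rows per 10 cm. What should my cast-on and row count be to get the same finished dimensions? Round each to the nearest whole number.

Stitches: 275 × 21/17 = 339.71 → 340.
Rows: 1001 × 28/23 = 1218.61 → 1219.

Cast on 340 stitches; work 1219 rows.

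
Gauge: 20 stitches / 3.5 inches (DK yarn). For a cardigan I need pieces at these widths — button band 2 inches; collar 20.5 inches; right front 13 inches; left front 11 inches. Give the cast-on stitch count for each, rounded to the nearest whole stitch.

Rate = 20/3.5 = 5.714 sts per in.
button band: 2 × 5.714 = 11.43 → 11.
collar: 20.5 × 5.714 = 117.14 → 117.
right front: 13 × 5.714 = 74.29 → 74.
left front: 11 × 5.714 = 62.86 → 63.

button band 11; collar 117; right front 74; left front 63.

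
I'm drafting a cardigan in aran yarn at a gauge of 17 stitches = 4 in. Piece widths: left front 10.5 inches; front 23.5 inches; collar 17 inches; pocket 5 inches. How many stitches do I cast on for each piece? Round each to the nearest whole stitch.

left front 45; front 100; collar 72; pocket 21.

Rate = 17/4 = 4.25 sts per in.
left front: 10.5 × 4.25 = 44.62 → 45.
front: 23.5 × 4.25 = 99.88 → 100.
collar: 17 × 4.25 = 72.25 → 72.
pocket: 5 × 4.25 = 21.25 → 21.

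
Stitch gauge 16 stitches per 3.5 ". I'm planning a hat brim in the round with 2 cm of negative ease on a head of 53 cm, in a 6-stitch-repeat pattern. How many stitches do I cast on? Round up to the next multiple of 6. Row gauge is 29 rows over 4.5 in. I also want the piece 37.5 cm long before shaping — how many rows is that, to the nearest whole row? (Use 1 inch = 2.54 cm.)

Cast on 96 stitches; work 95 rows.

Finished = 53 − 2 = 51 cm.
51 cm × 1/2.54 = 20.08 inches.
16/3.5 = 4.571 sts per in; 20.08 × 4.571 = 91.79 sts.
Next multiple of 6 → 96.
37.5 cm = 14.76 inches; × 6.444 = 95.14 → 95 rows.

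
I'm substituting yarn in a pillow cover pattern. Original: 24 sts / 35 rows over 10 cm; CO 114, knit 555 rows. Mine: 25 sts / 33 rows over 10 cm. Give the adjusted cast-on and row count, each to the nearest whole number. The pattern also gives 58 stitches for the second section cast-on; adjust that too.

Stitches: 114 × 25/24 = 118.75 → 119.
Rows: 555 × 33/35 = 523.29 → 523.
second section cast-on: 58 × 25/24 = 60.42 → 60.

Cast on 119 stitches; work 523 rows; second section cast-on 60 stitches.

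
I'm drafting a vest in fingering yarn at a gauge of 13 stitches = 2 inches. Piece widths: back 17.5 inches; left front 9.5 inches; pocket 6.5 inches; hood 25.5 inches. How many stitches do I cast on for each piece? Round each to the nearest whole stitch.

Rate = 13/2 = 6.5 sts per in.
back: 17.5 × 6.5 = 113.75 → 114.
left front: 9.5 × 6.5 = 61.75 → 62.
pocket: 6.5 × 6.5 = 42.25 → 42.
hood: 25.5 × 6.5 = 165.75 → 166.

back 114; left front 62; pocket 42; hood 166.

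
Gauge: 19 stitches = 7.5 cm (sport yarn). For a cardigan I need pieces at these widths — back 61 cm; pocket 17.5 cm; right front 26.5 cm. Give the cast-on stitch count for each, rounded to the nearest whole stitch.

back 155; pocket 44; right front 67.

Rate = 19/7.5 = 2.533 sts per cm.
back: 61 × 2.533 = 154.53 → 155.
pocket: 17.5 × 2.533 = 44.33 → 44.
right front: 26.5 × 2.533 = 67.13 → 67.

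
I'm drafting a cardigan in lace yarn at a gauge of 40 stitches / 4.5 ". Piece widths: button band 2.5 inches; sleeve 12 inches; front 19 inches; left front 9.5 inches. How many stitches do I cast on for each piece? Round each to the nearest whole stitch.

Rate = 40/4.5 = 8.889 sts per in.
button band: 2.5 × 8.889 = 22.22 → 22.
sleeve: 12 × 8.889 = 106.67 → 107.
front: 19 × 8.889 = 168.89 → 169.
left front: 9.5 × 8.889 = 84.44 → 84.

button band 22; sleeve 107; front 169; left front 84.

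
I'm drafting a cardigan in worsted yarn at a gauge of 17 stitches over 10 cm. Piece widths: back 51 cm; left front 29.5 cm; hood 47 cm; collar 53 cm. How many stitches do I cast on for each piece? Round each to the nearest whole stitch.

back 87; left front 50; hood 80; collar 90.

Rate = 17/10 = 1.7 sts per cm.
back: 51 × 1.7 = 86.70 → 87.
left front: 29.5 × 1.7 = 50.15 → 50.
hood: 47 × 1.7 = 79.90 → 80.
collar: 53 × 1.7 = 90.10 → 90.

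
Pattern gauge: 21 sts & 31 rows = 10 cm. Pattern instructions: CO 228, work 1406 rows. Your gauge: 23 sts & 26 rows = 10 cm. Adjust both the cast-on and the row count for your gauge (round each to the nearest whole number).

Stitches: 228 × 23/21 = 249.71 → 250.
Rows: 1406 × 26/31 = 1179.23 → 1179.

Cast on 250 stitches; work 1179 rows.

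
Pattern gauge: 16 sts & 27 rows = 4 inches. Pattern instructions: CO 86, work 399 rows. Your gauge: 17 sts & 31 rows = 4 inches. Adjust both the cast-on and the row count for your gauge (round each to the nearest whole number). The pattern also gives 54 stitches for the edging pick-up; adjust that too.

Stitches: 86 × 17/16 = 91.38 → 91.
Rows: 399 × 31/27 = 458.11 → 458.
edging pick-up: 54 × 17/16 = 57.38 → 57.

Cast on 91 stitches; work 458 rows; edging pick-up 57 stitches.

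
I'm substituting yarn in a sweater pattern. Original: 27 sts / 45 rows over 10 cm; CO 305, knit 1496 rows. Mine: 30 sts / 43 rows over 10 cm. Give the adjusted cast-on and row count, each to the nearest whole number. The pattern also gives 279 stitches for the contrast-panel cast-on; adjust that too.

Cast on 339 stitches; work 1430 rows; contrast-panel cast-on 310 stitches.

Stitches: 305 × 30/27 = 338.89 → 339.
Rows: 1496 × 43/45 = 1429.51 → 1430.
contrast-panel cast-on: 279 × 30/27 = 310.00 → 310.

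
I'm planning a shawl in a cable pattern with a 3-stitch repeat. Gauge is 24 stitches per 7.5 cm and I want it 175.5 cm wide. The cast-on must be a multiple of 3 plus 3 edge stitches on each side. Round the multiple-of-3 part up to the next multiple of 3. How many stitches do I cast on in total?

24 / 7.5 = 3.2 sts per cm.
175.5 × 3.2 = 561.60 sts.
Less 6 edge sts → 555.60 for the repeat.
Next multiple of 3: 558.
Add back 6 edge sts → 564.

CO 564 sts.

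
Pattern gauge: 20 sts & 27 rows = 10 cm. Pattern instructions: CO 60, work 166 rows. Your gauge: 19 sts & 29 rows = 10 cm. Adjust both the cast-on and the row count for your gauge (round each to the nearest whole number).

Cast on 57 stitches; work 178 rows.

Stitches: 60 × 19/20 = 57.00 → 57.
Rows: 166 × 29/27 = 178.30 → 178.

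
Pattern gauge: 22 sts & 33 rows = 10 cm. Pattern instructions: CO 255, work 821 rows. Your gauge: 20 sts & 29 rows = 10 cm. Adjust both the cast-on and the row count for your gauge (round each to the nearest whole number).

Cast on 232 stitches; work 721 rows.

Stitches: 255 × 20/22 = 231.82 → 232.
Rows: 821 × 29/33 = 721.48 → 721.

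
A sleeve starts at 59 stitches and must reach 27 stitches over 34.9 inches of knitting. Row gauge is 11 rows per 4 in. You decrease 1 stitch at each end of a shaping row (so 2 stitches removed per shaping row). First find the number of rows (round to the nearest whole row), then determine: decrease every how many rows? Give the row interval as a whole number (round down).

Rows = 34.9 × 2.75 = 96.0 → 96 rows.
Stitches to remove: 32 → 16 shaping rows (at 2 st each).
96 / 16 = 6.00 → every 6 rows.

Decrease every 6th row.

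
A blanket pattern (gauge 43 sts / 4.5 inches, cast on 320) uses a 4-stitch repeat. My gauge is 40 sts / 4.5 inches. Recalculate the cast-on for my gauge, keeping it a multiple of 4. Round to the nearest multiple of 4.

320 × 40 / 43 = 297.67.
Nearest multiple of 4: 296.

296 stitches.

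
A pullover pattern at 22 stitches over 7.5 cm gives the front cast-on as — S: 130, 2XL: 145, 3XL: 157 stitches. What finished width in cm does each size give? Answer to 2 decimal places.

22/7.5 = 2.933 sts per cm.
S: 130 / 2.933 = 44.318 → 44.32 cm.
2XL: 145 / 2.933 = 49.432 → 49.43 cm.
3XL: 157 / 2.933 = 53.523 → 53.52 cm.

S 44.32 cm; 2XL 49.43 cm; 3XL 53.52 cm.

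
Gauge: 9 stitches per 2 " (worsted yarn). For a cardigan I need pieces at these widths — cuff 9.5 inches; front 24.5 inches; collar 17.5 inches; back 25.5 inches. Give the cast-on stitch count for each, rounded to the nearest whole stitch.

Rate = 9/2 = 4.5 sts per in.
cuff: 9.5 × 4.5 = 42.75 → 43.
front: 24.5 × 4.5 = 110.25 → 110.
collar: 17.5 × 4.5 = 78.75 → 79.
back: 25.5 × 4.5 = 114.75 → 115.

cuff 43; front 110; collar 79; back 115.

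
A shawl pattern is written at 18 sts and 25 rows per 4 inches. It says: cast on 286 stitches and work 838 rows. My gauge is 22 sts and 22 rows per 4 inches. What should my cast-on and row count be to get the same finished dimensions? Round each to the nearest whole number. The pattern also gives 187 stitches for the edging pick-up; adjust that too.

Cast on 350 stitches; work 737 rows; edging pick-up 229 stitches.

Stitches: 286 × 22/18 = 349.56 → 350.
Rows: 838 × 22/25 = 737.44 → 737.
edging pick-up: 187 × 22/18 = 228.56 → 229.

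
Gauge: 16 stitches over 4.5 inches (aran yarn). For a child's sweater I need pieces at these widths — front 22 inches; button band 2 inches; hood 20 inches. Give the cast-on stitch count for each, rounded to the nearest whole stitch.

Rate = 16/4.5 = 3.556 sts per in.
front: 22 × 3.556 = 78.22 → 78.
button band: 2 × 3.556 = 7.11 → 7.
hood: 20 × 3.556 = 71.11 → 71.

front 78; button band 7; hood 71.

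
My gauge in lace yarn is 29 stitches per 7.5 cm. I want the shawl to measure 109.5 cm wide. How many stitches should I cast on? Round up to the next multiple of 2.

424 stitches.

29 stitches / 7.5 cm = 3.867 stitches per cm.
109.5 × 3.867 = 423.40 stitches.
Round up multiple of 2 → 424.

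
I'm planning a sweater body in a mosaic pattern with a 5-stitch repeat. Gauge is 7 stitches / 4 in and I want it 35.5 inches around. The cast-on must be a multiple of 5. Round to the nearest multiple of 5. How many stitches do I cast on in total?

CO 60 sts.

7 / 4 = 1.75 sts per inch.
35.5 × 1.75 = 62.12 sts.
Nearest multiple of 5: 60.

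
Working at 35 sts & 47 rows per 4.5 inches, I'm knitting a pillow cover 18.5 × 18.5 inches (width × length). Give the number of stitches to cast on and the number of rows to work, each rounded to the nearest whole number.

Cast on 144 stitches and work 193 rows.

Stitch gauge = 35/4.5 = 7.778 sts/in; 18.5 × 7.778 = 143.89 → 144 sts.
Row gauge = 47/4.5 = 10.444 rows/in; 18.5 × 10.444 = 193.22 → 193 rows.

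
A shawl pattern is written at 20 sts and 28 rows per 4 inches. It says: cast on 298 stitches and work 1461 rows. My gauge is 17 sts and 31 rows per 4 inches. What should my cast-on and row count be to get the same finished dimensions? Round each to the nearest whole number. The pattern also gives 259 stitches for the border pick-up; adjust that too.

Stitches: 298 × 17/20 = 253.30 → 253.
Rows: 1461 × 31/28 = 1617.54 → 1618.
border pick-up: 259 × 17/20 = 220.15 → 220.

Cast on 253 stitches; work 1618 rows; border pick-up 220 stitches.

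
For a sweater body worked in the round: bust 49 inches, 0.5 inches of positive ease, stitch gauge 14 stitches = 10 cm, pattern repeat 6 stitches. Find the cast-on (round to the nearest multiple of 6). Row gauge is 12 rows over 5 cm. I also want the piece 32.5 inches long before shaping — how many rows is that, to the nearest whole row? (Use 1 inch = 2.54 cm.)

Cast on 174 stitches; work 198 rows.

Finished = 49 + 0.5 = 49.5 inches.
49.5 inches × 2.54 = 125.73 cm.
14/10 = 1.4 sts per cm; 125.73 × 1.4 = 176.02 sts.
Nearest multiple of 6 → 174.
32.5 inches = 82.55 cm; × 2.4 = 198.12 → 198 rows.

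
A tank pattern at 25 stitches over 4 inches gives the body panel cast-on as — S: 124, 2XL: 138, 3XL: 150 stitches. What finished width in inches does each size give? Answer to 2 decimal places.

25/4 = 6.25 sts per in.
S: 124 / 6.25 = 19.840 → 19.84 in.
2XL: 138 / 6.25 = 22.080 → 22.08 in.
3XL: 150 / 6.25 = 24.000 → 24.00 in.

S 19.84 inches; 2XL 22.08 inches; 3XL 24.00 inches.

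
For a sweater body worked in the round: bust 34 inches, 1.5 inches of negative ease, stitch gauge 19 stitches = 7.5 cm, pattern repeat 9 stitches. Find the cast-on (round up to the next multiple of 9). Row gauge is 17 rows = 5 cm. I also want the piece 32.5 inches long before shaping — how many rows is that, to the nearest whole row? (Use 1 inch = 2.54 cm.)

Finished = 34 − 1.5 = 32.5 inches.
32.5 inches × 2.54 = 82.55 cm.
19/7.5 = 2.533 sts per cm; 82.55 × 2.533 = 209.13 sts.
Next multiple of 9 → 216.
32.5 inches = 82.55 cm; × 3.4 = 280.67 → 281 rows.

Cast on 216 stitches; work 281 rows.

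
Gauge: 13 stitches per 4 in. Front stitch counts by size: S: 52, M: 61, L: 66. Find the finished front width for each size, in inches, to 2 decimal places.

13/4 = 3.25 sts per in.
S: 52 / 3.25 = 16.000 → 16.00 in.
M: 61 / 3.25 = 18.769 → 18.77 in.
L: 66 / 3.25 = 20.308 → 20.31 in.

S 16.00 inches; M 18.77 inches; L 20.31 inches.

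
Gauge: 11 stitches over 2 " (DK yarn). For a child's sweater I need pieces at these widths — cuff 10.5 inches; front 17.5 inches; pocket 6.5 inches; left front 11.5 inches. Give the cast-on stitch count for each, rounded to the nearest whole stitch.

Rate = 11/2 = 5.5 sts per in.
cuff: 10.5 × 5.5 = 57.75 → 58.
front: 17.5 × 5.5 = 96.25 → 96.
pocket: 6.5 × 5.5 = 35.75 → 36.
left front: 11.5 × 5.5 = 63.25 → 63.

cuff 58; front 96; pocket 36; left front 63.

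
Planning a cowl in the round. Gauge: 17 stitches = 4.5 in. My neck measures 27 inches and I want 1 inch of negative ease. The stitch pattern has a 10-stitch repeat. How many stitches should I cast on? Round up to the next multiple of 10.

Finished = 27 − 1 = 26 inches.
17 / 4.5 = 3.778 sts/in.
26 × 3.778 = 98.22 sts.
Next multiple of 10: 100.

CO 100 sts.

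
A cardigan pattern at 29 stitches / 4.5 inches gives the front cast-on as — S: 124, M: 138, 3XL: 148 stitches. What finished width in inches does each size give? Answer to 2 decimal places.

29/4.5 = 6.444 sts per in.
S: 124 / 6.444 = 19.241 → 19.24 in.
M: 138 / 6.444 = 21.414 → 21.41 in.
3XL: 148 / 6.444 = 22.966 → 22.97 in.

S 19.24 inches; M 21.41 inches; 3XL 22.97 inches.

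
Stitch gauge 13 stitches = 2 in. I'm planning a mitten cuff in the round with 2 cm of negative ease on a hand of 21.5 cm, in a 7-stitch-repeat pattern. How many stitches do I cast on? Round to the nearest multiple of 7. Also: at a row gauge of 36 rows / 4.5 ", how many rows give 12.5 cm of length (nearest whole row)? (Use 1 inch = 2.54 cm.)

Finished = 21.5 − 2 = 19.5 cm.
19.5 cm × 1/2.54 = 7.68 inches.
13/2 = 6.5 sts per in; 7.68 × 6.5 = 49.90 sts.
Nearest multiple of 7 → 49.
12.5 cm = 4.92 inches; × 8 = 39.37 → 39 rows.

Cast on 49 stitches; work 39 rows.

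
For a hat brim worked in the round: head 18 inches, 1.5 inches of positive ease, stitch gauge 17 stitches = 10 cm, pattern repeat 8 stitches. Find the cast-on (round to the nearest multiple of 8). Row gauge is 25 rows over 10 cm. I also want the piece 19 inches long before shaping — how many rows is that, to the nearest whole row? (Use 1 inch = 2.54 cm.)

Finished = 18 + 1.5 = 19.5 inches.
19.5 inches × 2.54 = 49.53 cm.
17/10 = 1.7 sts per cm; 49.53 × 1.7 = 84.20 sts.
Nearest multiple of 8 → 88.
19 inches = 48.26 cm; × 2.5 = 120.65 → 121 rows.

Cast on 88 stitches; work 121 rows.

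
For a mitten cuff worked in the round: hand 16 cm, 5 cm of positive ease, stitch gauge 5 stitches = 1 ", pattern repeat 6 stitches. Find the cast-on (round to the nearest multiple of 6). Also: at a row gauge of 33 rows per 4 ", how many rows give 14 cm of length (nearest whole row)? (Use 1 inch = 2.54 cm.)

Cast on 42 stitches; work 45 rows.

Finished = 16 + 5 = 21 cm.
21 cm × 1/2.54 = 8.27 inches.
5/1 = 5 sts per in; 8.27 × 5 = 41.34 sts.
Nearest multiple of 6 → 42.
14 cm = 5.51 inches; × 8.25 = 45.47 → 45 rows.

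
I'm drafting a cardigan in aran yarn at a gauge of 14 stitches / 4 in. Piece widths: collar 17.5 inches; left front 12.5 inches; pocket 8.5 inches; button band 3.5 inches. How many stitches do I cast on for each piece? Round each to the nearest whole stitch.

Rate = 14/4 = 3.5 sts per in.
collar: 17.5 × 3.5 = 61.25 → 61.
left front: 12.5 × 3.5 = 43.75 → 44.
pocket: 8.5 × 3.5 = 29.75 → 30.
button band: 3.5 × 3.5 = 12.25 → 12.

collar 61; left front 44; pocket 30; button band 12.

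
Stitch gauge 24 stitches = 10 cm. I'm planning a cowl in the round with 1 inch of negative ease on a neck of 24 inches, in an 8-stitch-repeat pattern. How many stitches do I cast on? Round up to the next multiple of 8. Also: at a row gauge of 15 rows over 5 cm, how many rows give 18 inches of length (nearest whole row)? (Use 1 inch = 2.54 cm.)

Finished = 24 − 1 = 23 inches.
23 inches × 2.54 = 58.42 cm.
24/10 = 2.4 sts per cm; 58.42 × 2.4 = 140.21 sts.
Next multiple of 8 → 144.
18 inches = 45.72 cm; × 3 = 137.16 → 137 rows.

Cast on 144 stitches; work 137 rows.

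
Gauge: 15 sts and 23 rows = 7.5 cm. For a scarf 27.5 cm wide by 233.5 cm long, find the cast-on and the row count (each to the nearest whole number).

Cast on 55 stitches and work 716 rows.

Stitch gauge = 15/7.5 = 2 sts/cm; 27.5 × 2 = 55.00 → 55 sts.
Row gauge = 23/7.5 = 3.067 rows/cm; 233.5 × 3.067 = 716.07 → 716 rows.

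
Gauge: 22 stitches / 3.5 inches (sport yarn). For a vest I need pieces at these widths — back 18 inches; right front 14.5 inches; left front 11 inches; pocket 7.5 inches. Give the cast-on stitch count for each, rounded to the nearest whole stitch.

back 113; right front 91; left front 69; pocket 47.

Rate = 22/3.5 = 6.286 sts per in.
back: 18 × 6.286 = 113.14 → 113.
right front: 14.5 × 6.286 = 91.14 → 91.
left front: 11 × 6.286 = 69.14 → 69.
pocket: 7.5 × 6.286 = 47.14 → 47.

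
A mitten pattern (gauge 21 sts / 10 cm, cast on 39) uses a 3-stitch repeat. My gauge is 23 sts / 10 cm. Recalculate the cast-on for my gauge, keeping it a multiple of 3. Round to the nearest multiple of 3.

39 × 23 / 21 = 42.71.
Nearest multiple of 3: 42.

Cast on 42 stitches.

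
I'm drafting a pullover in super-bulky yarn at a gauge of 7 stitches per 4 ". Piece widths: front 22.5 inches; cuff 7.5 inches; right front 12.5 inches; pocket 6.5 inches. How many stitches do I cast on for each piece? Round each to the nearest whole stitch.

Rate = 7/4 = 1.75 sts per in.
front: 22.5 × 1.75 = 39.38 → 39.
cuff: 7.5 × 1.75 = 13.12 → 13.
right front: 12.5 × 1.75 = 21.88 → 22.
pocket: 6.5 × 1.75 = 11.38 → 11.

front 39; cuff 13; right front 22; pocket 11.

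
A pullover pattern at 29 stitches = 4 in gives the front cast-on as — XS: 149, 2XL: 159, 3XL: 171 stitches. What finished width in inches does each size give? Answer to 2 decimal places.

29/4 = 7.25 sts per in.
XS: 149 / 7.25 = 20.552 → 20.55 in.
2XL: 159 / 7.25 = 21.931 → 21.93 in.
3XL: 171 / 7.25 = 23.586 → 23.59 in.

XS 20.55 inches; 2XL 21.93 inches; 3XL 23.59 inches.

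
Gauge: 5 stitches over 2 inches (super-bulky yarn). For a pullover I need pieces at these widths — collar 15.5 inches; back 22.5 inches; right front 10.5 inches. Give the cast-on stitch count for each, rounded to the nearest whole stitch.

collar 39; back 56; right front 26.

Rate = 5/2 = 2.5 sts per in.
collar: 15.5 × 2.5 = 38.75 → 39.
back: 22.5 × 2.5 = 56.25 → 56.
right front: 10.5 × 2.5 = 26.25 → 26.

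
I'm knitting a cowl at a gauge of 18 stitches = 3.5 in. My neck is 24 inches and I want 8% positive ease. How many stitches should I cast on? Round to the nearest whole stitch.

Finished = 24 × 1.08 = 25.92 in.
18 / 3.5 = 5.143 sts per inch.
25.92 × 5.143 = 133.30 sts.
→ 133 sts.

CO 133 sts.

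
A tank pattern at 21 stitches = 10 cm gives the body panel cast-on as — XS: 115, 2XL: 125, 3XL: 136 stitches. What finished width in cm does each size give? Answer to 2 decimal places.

21/10 = 2.1 sts per cm.
XS: 115 / 2.1 = 54.762 → 54.76 cm.
2XL: 125 / 2.1 = 59.524 → 59.52 cm.
3XL: 136 / 2.1 = 64.762 → 64.76 cm.

XS 54.76 cm; 2XL 59.52 cm; 3XL 64.76 cm.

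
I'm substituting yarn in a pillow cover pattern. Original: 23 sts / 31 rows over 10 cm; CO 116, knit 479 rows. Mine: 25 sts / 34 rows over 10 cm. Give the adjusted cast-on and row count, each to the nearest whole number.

Cast on 126 stitches; work 525 rows.

Stitches: 116 × 25/23 = 126.09 → 126.
Rows: 479 × 34/31 = 525.35 → 525.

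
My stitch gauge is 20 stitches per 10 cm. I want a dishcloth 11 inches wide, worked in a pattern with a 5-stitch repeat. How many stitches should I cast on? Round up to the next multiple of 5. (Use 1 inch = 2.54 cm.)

11 in = 11 × 2.54 = 27.94 cm.
20 / 10 = 2 sts/cm.
27.94 × 2 = 55.88 sts.
→ 60.

CO 60 sts.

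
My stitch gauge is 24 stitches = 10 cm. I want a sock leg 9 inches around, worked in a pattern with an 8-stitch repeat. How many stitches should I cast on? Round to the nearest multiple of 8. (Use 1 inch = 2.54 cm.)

CO 56 sts.

9 in = 9 × 2.54 = 22.86 cm.
24 / 10 = 2.4 sts/cm.
22.86 × 2.4 = 54.86 sts.
→ 56.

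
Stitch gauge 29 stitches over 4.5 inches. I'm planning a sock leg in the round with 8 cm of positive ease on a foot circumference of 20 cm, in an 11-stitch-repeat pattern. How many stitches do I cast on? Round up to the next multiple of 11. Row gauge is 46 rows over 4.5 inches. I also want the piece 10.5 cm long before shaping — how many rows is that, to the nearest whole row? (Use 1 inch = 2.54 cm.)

Finished = 20 + 8 = 28 cm.
28 cm × 1/2.54 = 11.02 inches.
29/4.5 = 6.444 sts per in; 11.02 × 6.444 = 71.04 sts.
Next multiple of 11 → 77.
10.5 cm = 4.13 inches; × 10.222 = 42.26 → 42 rows.

Cast on 77 stitches; work 42 rows.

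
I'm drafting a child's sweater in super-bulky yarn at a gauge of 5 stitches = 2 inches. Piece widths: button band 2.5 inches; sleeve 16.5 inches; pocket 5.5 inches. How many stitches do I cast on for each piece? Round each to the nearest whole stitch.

Rate = 5/2 = 2.5 sts per in.
button band: 2.5 × 2.5 = 6.25 → 6.
sleeve: 16.5 × 2.5 = 41.25 → 41.
pocket: 5.5 × 2.5 = 13.75 → 14.

button band 6; sleeve 41; pocket 14.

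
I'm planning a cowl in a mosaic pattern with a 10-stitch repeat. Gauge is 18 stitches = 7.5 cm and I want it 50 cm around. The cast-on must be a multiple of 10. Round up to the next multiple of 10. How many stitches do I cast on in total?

18 / 7.5 = 2.4 sts per cm.
50 × 2.4 = 120.00 sts.
Next multiple of 10: 120.

Cast on 120 stitches.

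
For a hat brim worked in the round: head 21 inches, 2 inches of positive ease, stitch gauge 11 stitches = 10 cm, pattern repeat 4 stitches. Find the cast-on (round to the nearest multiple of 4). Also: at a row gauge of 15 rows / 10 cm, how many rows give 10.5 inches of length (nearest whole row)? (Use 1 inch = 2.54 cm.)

Finished = 21 + 2 = 23 inches.
23 inches × 2.54 = 58.42 cm.
11/10 = 1.1 sts per cm; 58.42 × 1.1 = 64.26 sts.
Nearest multiple of 4 → 64.
10.5 inches = 26.67 cm; × 1.5 = 40.01 → 40 rows.

Cast on 64 stitches; work 40 rows.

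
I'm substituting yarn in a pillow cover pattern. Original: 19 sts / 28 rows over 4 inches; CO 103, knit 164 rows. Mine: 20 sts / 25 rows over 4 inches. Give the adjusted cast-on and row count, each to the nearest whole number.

Cast on 108 stitches; work 146 rows.

Stitches: 103 × 20/19 = 108.42 → 108.
Rows: 164 × 25/28 = 146.43 → 146.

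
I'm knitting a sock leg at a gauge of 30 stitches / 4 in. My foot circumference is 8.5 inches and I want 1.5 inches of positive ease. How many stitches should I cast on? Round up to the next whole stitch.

Finished = 8.5 + 1.5 = 10 in.
30 / 4 = 7.5 sts per inch.
10.00 × 7.5 = 75.00 sts.

75 stitches.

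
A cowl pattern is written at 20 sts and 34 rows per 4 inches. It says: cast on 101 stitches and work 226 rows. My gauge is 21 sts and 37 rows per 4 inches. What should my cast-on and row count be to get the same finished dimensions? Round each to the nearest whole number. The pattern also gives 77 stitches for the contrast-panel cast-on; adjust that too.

Cast on 106 stitches; work 246 rows; contrast-panel cast-on 81 stitches.

Stitches: 101 × 21/20 = 106.05 → 106.
Rows: 226 × 37/34 = 245.94 → 246.
contrast-panel cast-on: 77 × 21/20 = 80.85 → 81.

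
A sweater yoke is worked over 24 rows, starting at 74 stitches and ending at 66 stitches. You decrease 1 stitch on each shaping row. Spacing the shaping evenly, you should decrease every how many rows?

Decrease every 3rd row.

Stitches to remove: |66 − 74| = 8.
Shaping rows needed: 8 / 1 = 8.
24 rows / 8 = every 3 rows.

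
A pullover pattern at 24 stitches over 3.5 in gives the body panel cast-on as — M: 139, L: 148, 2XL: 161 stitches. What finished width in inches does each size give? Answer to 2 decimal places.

24/3.5 = 6.857 sts per in.
M: 139 / 6.857 = 20.271 → 20.27 in.
L: 148 / 6.857 = 21.583 → 21.58 in.
2XL: 161 / 6.857 = 23.479 → 23.48 in.

M 20.27 inches; L 21.58 inches; 2XL 23.48 inches.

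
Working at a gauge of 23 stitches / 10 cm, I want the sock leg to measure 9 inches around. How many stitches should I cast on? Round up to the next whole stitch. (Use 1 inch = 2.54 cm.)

9 in = 22.86 cm.
23 stitches / 10 cm = 2.3 stitches per cm.
22.86 × 2.3 = 52.58 stitches.
Round up → 53.

53 stitches.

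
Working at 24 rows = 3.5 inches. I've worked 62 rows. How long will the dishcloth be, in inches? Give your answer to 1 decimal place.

24 rows / 3.5 inch = 6.857 rows per inch.
62 / 6.857 = 9.04 inches.

9.0 inches.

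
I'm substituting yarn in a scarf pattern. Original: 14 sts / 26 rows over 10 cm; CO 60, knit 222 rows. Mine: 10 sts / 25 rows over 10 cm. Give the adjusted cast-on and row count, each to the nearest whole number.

Cast on 43 stitches; work 213 rows.

Stitches: 60 × 10/14 = 42.86 → 43.
Rows: 222 × 25/26 = 213.46 → 213.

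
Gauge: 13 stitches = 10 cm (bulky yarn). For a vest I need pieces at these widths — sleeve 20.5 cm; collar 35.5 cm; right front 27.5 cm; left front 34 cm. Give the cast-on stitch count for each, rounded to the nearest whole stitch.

Rate = 13/10 = 1.3 sts per cm.
sleeve: 20.5 × 1.3 = 26.65 → 27.
collar: 35.5 × 1.3 = 46.15 → 46.
right front: 27.5 × 1.3 = 35.75 → 36.
left front: 34 × 1.3 = 44.20 → 44.

sleeve 27; collar 46; right front 36; left front 44.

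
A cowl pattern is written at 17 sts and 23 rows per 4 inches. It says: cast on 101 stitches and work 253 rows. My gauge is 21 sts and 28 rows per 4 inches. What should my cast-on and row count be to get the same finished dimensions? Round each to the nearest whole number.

Stitches: 101 × 21/17 = 124.76 → 125.
Rows: 253 × 28/23 = 308.00 → 308.

Cast on 125 stitches; work 308 rows.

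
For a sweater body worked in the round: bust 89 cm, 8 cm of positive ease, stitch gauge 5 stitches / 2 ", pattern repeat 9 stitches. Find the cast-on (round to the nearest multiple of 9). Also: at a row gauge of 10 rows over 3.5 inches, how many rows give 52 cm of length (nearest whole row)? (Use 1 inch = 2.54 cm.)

Finished = 89 + 8 = 97 cm.
97 cm × 1/2.54 = 38.19 inches.
5/2 = 2.5 sts per in; 38.19 × 2.5 = 95.47 sts.
Nearest multiple of 9 → 99.
52 cm = 20.47 inches; × 2.857 = 58.49 → 58 rows.

Cast on 99 stitches; work 58 rows.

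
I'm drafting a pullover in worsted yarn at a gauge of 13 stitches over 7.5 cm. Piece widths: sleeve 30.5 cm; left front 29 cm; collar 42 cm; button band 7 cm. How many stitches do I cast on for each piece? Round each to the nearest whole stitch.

Rate = 13/7.5 = 1.733 sts per cm.
sleeve: 30.5 × 1.733 = 52.87 → 53.
left front: 29 × 1.733 = 50.27 → 50.
collar: 42 × 1.733 = 72.80 → 73.
button band: 7 × 1.733 = 12.13 → 12.

sleeve 53; left front 50; collar 73; button band 12.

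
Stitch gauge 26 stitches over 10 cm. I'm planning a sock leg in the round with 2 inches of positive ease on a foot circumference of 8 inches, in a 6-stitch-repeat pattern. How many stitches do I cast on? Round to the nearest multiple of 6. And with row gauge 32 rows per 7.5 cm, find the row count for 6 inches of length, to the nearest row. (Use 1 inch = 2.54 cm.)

Cast on 66 stitches; work 65 rows.

Finished = 8 + 2 = 10 inches.
10 inches × 2.54 = 25.40 cm.
26/10 = 2.6 sts per cm; 25.40 × 2.6 = 66.04 sts.
Nearest multiple of 6 → 66.
6 inches = 15.24 cm; × 4.267 = 65.02 → 65 rows.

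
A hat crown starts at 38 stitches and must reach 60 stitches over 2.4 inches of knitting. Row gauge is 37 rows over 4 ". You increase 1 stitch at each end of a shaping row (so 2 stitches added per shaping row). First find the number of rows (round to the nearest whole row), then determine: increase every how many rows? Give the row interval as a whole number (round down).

Rows = 2.4 × 9.25 = 22.2 → 22 rows.
Stitches to add: 22 → 11 shaping rows (at 2 st each).
22 / 11 = 2.00 → every 2 rows.

Increase every 2nd row.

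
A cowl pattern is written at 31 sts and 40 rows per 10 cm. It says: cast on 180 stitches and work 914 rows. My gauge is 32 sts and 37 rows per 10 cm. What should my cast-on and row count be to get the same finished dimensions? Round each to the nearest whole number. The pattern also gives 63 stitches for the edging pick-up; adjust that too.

Cast on 186 stitches; work 845 rows; edging pick-up 65 stitches.

Stitches: 180 × 32/31 = 185.81 → 186.
Rows: 914 × 37/40 = 845.45 → 845.
edging pick-up: 63 × 32/31 = 65.03 → 65.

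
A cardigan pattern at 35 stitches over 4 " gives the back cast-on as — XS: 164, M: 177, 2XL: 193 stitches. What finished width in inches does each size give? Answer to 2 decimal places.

35/4 = 8.75 sts per in.
XS: 164 / 8.75 = 18.743 → 18.74 in.
M: 177 / 8.75 = 20.229 → 20.23 in.
2XL: 193 / 8.75 = 22.057 → 22.06 in.

XS 18.74 inches; M 20.23 inches; 2XL 22.06 inches.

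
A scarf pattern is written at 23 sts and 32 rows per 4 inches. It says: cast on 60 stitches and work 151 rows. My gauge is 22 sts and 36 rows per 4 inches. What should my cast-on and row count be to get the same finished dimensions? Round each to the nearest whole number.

Cast on 57 stitches; work 170 rows.

Stitches: 60 × 22/23 = 57.39 → 57.
Rows: 151 × 36/32 = 169.88 → 170.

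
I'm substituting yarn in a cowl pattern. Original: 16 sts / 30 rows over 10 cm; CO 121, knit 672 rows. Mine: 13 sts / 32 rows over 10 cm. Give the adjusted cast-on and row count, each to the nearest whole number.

Stitches: 121 × 13/16 = 98.31 → 98.
Rows: 672 × 32/30 = 716.80 → 717.

Cast on 98 stitches; work 717 rows.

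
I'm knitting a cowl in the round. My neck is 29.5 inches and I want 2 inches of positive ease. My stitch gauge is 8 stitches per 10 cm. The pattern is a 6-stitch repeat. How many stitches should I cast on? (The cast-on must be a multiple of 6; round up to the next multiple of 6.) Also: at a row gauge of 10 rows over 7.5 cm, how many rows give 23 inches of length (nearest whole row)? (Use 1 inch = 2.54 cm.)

Cast on 66 stitches; work 78 rows.

Finished = 29.5 + 2 = 31.5 inches.
31.5 inches × 2.54 = 80.01 cm.
8/10 = 0.8 sts per cm; 80.01 × 0.8 = 64.01 sts.
Next multiple of 6 → 66.
23 inches = 58.42 cm; × 1.333 = 77.89 → 78 rows.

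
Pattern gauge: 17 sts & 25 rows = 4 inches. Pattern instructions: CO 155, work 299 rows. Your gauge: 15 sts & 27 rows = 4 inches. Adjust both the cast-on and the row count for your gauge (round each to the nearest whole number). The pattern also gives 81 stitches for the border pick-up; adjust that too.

Cast on 137 stitches; work 323 rows; border pick-up 71 stitches.

Stitches: 155 × 15/17 = 136.76 → 137.
Rows: 299 × 27/25 = 322.92 → 323.
border pick-up: 81 × 15/17 = 71.47 → 71.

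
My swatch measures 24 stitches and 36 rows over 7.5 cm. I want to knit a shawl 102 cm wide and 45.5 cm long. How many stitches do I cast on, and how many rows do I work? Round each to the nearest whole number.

Cast on 326 stitches and work 218 rows.

Stitch gauge = 24/7.5 = 3.2 sts/cm; 102 × 3.2 = 326.40 → 326 sts.
Row gauge = 36/7.5 = 4.8 rows/cm; 45.5 × 4.8 = 218.40 → 218 rows.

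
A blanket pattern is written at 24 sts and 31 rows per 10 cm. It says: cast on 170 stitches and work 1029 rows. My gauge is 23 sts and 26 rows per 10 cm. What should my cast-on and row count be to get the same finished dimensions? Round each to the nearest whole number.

Cast on 163 stitches; work 863 rows.

Stitches: 170 × 23/24 = 162.92 → 163.
Rows: 1029 × 26/31 = 863.03 → 863.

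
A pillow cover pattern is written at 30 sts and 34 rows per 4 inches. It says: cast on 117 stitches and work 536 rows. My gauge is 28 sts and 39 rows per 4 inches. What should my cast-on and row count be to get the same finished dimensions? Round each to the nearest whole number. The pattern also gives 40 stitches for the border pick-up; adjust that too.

Stitches: 117 × 28/30 = 109.20 → 109.
Rows: 536 × 39/34 = 614.82 → 615.
border pick-up: 40 × 28/30 = 37.33 → 37.

Cast on 109 stitches; work 615 rows; border pick-up 37 stitches.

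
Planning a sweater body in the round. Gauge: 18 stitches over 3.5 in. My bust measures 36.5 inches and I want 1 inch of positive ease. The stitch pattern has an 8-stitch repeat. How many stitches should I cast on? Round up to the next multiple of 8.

CO 200 sts.

Finished = 36.5 + 1 = 37.5 inches.
18 / 3.5 = 5.143 sts/in.
37.5 × 5.143 = 192.86 sts.
Next multiple of 8: 200.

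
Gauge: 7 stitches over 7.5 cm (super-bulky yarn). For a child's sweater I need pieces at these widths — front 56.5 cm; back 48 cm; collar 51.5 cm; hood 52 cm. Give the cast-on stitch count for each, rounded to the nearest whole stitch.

Rate = 7/7.5 = 0.933 sts per cm.
front: 56.5 × 0.933 = 52.73 → 53.
back: 48 × 0.933 = 44.80 → 45.
collar: 51.5 × 0.933 = 48.07 → 48.
hood: 52 × 0.933 = 48.53 → 49.

front 53; back 45; collar 48; hood 49.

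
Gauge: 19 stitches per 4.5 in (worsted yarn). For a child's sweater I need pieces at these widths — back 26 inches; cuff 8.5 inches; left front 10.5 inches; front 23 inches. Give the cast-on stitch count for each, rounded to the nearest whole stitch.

back 110; cuff 36; left front 44; front 97.

Rate = 19/4.5 = 4.222 sts per in.
back: 26 × 4.222 = 109.78 → 110.
cuff: 8.5 × 4.222 = 35.89 → 36.
left front: 10.5 × 4.222 = 44.33 → 44.
front: 23 × 4.222 = 97.11 → 97.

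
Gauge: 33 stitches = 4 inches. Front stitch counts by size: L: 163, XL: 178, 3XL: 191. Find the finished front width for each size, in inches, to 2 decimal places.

L 19.76 inches; XL 21.58 inches; 3XL 23.15 inches.

33/4 = 8.25 sts per in.
L: 163 / 8.25 = 19.758 → 19.76 in.
XL: 178 / 8.25 = 21.576 → 21.58 in.
3XL: 191 / 8.25 = 23.152 → 23.15 in.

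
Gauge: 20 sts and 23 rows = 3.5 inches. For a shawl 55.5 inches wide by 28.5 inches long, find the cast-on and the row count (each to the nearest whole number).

Stitch gauge = 20/3.5 = 5.714 sts/in; 55.5 × 5.714 = 317.14 → 317 sts.
Row gauge = 23/3.5 = 6.571 rows/in; 28.5 × 6.571 = 187.29 → 187 rows.

Cast on 317 stitches and work 187 rows.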